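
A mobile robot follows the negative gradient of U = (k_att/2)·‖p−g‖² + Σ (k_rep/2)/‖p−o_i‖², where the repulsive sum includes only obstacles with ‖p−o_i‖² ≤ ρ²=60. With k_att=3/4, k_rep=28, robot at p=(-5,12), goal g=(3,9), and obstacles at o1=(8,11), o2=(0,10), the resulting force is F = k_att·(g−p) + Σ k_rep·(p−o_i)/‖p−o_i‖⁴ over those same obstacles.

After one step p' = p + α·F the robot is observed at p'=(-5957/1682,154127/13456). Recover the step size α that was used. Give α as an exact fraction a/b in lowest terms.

F_att = 3/4·(g−p) = 3/4·(8,-3) = (6.0000,-2.2500)
o1: d²=170 > ρ²=60 → inactive
o2: d²=29 ≤ ρ²=60; F_rep = 28·(-5,2)/29² = (-0.1665,0.0666)
F = F_att + ΣF_rep = (5.8335,-2.1834)
Δp = p'−p = (1.4584,-0.5459); α = Δx/Fx = (2453/1682) / (4906/841) = 1/4
check: Δy/Fy = (-7345/13456) / (-7345/3364) = 1/4 ✓

α = 1/4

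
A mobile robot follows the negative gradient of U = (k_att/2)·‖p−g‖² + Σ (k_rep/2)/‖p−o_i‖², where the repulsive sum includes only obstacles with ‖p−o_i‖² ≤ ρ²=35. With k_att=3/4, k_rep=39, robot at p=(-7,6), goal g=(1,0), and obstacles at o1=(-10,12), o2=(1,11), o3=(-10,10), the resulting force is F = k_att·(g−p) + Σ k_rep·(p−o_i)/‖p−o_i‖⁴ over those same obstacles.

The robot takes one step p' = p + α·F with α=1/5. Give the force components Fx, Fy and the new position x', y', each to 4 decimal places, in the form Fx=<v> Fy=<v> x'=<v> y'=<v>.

F_att = 3/4·(g−p) = 3/4·(8,-6) = (6.0000,-4.5000)
o1: d²=45 > ρ²=35 → inactive
o2: d²=89 > ρ²=35 → inactive
o3: d²=25 ≤ ρ²=35; F_rep = 39·(3,-4)/25² = (0.1872,-0.2496)
F = F_att + ΣF_rep = (6.1872,-4.7496)
p' = p + 1/5·F = (-5.7626,5.0501)

Fx=6.1872 Fy=-4.7496 x'=-5.7626 y'=5.0501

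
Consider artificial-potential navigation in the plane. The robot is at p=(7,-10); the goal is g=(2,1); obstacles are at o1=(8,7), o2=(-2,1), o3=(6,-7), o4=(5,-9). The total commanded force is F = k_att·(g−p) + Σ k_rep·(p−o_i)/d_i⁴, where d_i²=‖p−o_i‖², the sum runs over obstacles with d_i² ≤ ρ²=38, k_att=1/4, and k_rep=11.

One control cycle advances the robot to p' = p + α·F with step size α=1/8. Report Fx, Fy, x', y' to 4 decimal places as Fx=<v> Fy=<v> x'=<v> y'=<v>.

Fx=-0.2600 Fy=1.9800 x'=6.9675 y'=-9.7525

F_att = 1/4·(g−p) = 1/4·(-5,11) = (-1.2500,2.7500)
o1: d²=290 > ρ²=38 → inactive
o2: d²=202 > ρ²=38 → inactive
o3: d²=10 ≤ ρ²=38; F_rep = 11·(1,-3)/10² = (0.1100,-0.3300)
o4: d²=5 ≤ ρ²=38; F_rep = 11·(2,-1)/5² = (0.8800,-0.4400)
F = F_att + ΣF_rep = (-0.2600,1.9800)
p' = p + 1/8·F = (6.9675,-9.7525)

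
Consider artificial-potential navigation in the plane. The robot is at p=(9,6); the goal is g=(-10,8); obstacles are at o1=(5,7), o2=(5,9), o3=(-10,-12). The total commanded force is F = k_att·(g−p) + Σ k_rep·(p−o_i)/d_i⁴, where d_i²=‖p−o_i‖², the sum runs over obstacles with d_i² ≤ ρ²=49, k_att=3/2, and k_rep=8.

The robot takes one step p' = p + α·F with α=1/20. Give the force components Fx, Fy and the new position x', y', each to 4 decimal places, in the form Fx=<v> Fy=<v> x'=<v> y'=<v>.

F_att = 3/2·(g−p) = 3/2·(-19,2) = (-28.5000,3.0000)
o1: d²=17 ≤ ρ²=49; F_rep = 8·(4,-1)/17² = (0.1107,-0.0277)
o2: d²=25 ≤ ρ²=49; F_rep = 8·(4,-3)/25² = (0.0512,-0.0384)
o3: d²=685 > ρ²=49 → inactive
F = F_att + ΣF_rep = (-28.3381,2.9339)
p' = p + 1/20·F = (7.5831,6.1467)

Fx=-28.3381 Fy=2.9339 x'=7.5831 y'=6.1467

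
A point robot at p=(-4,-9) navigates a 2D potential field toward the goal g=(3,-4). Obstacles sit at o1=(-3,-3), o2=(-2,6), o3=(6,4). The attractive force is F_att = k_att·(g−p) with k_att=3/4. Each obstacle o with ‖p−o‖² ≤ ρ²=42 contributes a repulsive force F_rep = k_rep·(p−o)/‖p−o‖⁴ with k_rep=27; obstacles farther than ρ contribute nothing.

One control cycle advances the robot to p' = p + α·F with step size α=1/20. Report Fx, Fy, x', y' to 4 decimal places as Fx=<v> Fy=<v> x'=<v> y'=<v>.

F_att = 3/4·(g−p) = 3/4·(7,5) = (5.2500,3.7500)
o1: d²=37 ≤ ρ²=42; F_rep = 27·(-1,-6)/37² = (-0.0197,-0.1183)
o2: d²=229 > ρ²=42 → inactive
o3: d²=269 > ρ²=42 → inactive
F = F_att + ΣF_rep = (5.2303,3.6317)
p' = p + 1/20·F = (-3.7385,-8.8184)

Fx=5.2303 Fy=3.6317 x'=-3.7385 y'=-8.8184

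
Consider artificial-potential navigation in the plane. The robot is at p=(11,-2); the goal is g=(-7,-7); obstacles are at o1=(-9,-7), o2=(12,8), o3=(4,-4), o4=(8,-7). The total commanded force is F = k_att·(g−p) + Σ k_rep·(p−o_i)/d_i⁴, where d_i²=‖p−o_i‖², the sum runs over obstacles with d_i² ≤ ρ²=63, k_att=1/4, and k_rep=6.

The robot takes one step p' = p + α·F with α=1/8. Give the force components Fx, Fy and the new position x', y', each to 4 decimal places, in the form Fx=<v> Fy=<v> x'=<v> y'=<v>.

Fx=-4.4695 Fy=-1.2198 x'=10.4413 y'=-2.1525

F_att = 1/4·(g−p) = 1/4·(-18,-5) = (-4.5000,-1.2500)
o1: d²=425 > ρ²=63 → inactive
o2: d²=101 > ρ²=63 → inactive
o3: d²=53 ≤ ρ²=63; F_rep = 6·(7,2)/53² = (0.0150,0.0043)
o4: d²=34 ≤ ρ²=63; F_rep = 6·(3,5)/34² = (0.0156,0.0260)
F = F_att + ΣF_rep = (-4.4695,-1.2198)
p' = p + 1/8·F = (10.4413,-2.1525)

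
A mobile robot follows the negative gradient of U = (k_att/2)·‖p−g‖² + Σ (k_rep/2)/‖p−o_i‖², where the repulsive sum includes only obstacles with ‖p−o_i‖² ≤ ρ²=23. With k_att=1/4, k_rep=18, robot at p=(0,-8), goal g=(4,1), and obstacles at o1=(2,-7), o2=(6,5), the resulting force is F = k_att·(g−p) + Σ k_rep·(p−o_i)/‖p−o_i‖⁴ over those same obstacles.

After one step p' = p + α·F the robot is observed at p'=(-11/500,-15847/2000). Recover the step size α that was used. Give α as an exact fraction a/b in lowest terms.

α = 1/20

F_att = 1/4·(g−p) = 1/4·(4,9) = (1.0000,2.2500)
o1: d²=5 ≤ ρ²=23; F_rep = 18·(-2,-1)/5² = (-1.4400,-0.7200)
o2: d²=205 > ρ²=23 → inactive
F = F_att + ΣF_rep = (-0.4400,1.5300)
Δp = p'−p = (-0.0220,0.0765); α = Δx/Fx = (-11/500) / (-11/25) = 1/20
check: Δy/Fy = (153/2000) / (153/100) = 1/20 ✓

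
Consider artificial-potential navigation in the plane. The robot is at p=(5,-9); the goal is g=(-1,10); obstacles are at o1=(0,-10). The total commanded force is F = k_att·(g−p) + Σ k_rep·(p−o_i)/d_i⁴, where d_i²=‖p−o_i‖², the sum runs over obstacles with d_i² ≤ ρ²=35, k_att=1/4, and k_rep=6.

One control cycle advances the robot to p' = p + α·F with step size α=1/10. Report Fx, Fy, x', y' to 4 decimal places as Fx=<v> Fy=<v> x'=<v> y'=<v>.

Fx=-1.4556 Fy=4.7589 x'=4.8544 y'=-8.5241

F_att = 1/4·(g−p) = 1/4·(-6,19) = (-1.5000,4.7500)
o1: d²=26 ≤ ρ²=35; F_rep = 6·(5,1)/26² = (0.0444,0.0089)
F = F_att + ΣF_rep = (-1.4556,4.7589)
p' = p + 1/10·F = (4.8544,-8.5241)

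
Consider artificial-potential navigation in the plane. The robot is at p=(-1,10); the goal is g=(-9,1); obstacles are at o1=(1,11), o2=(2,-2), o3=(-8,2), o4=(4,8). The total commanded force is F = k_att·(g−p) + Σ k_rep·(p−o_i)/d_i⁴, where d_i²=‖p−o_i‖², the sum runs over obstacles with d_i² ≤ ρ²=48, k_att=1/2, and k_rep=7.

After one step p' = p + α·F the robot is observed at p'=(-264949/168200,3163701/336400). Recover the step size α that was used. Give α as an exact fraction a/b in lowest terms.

α = 1/8

F_att = 1/2·(g−p) = 1/2·(-8,-9) = (-4.0000,-4.5000)
o1: d²=5 ≤ ρ²=48; F_rep = 7·(-2,-1)/5² = (-0.5600,-0.2800)
o2: d²=153 > ρ²=48 → inactive
o3: d²=113 > ρ²=48 → inactive
o4: d²=29 ≤ ρ²=48; F_rep = 7·(-5,2)/29² = (-0.0416,0.0166)
F = F_att + ΣF_rep = (-4.6016,-4.7634)
Δp = p'−p = (-0.5752,-0.5954); α = Δx/Fx = (-96749/168200) / (-96749/21025) = 1/8
check: Δy/Fy = (-200299/336400) / (-200299/42050) = 1/8 ✓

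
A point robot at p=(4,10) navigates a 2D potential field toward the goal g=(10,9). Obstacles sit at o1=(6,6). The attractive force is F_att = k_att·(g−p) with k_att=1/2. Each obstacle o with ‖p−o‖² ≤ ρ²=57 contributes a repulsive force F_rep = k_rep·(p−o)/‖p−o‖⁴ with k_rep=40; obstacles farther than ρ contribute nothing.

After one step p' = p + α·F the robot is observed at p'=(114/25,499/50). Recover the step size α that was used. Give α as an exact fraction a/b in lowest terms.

F_att = 1/2·(g−p) = 1/2·(6,-1) = (3.0000,-0.5000)
o1: d²=20 ≤ ρ²=57; F_rep = 40·(-2,4)/20² = (-0.2000,0.4000)
F = F_att + ΣF_rep = (2.8000,-0.1000)
Δp = p'−p = (0.5600,-0.0200); α = Δx/Fx = (14/25) / (14/5) = 1/5
check: Δy/Fy = (-1/50) / (-1/10) = 1/5 ✓

α = 1/5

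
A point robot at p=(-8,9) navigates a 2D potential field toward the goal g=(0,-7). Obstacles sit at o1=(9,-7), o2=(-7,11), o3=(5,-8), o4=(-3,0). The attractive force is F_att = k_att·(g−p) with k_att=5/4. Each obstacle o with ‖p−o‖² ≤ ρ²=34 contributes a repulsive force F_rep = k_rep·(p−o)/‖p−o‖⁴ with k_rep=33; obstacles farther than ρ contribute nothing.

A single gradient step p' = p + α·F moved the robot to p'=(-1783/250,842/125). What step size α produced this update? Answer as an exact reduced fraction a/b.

F_att = 5/4·(g−p) = 5/4·(8,-16) = (10.0000,-20.0000)
o1: d²=545 > ρ²=34 → inactive
o2: d²=5 ≤ ρ²=34; F_rep = 33·(-1,-2)/5² = (-1.3200,-2.6400)
o3: d²=458 > ρ²=34 → inactive
o4: d²=106 > ρ²=34 → inactive
F = F_att + ΣF_rep = (8.6800,-22.6400)
Δp = p'−p = (0.8680,-2.2640); α = Δx/Fx = (217/250) / (217/25) = 1/10
check: Δy/Fy = (-283/125) / (-566/25) = 1/10 ✓

α = 1/10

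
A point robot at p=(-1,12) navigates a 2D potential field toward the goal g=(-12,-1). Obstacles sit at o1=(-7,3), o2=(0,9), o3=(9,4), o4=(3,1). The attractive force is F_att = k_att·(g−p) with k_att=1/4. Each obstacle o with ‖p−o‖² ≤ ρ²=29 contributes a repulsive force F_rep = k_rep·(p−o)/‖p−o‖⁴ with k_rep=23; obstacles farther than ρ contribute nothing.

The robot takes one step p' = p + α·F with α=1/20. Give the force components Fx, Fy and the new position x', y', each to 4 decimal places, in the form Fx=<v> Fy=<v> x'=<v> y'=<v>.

F_att = 1/4·(g−p) = 1/4·(-11,-13) = (-2.7500,-3.2500)
o1: d²=117 > ρ²=29 → inactive
o2: d²=10 ≤ ρ²=29; F_rep = 23·(-1,3)/10² = (-0.2300,0.6900)
o3: d²=164 > ρ²=29 → inactive
o4: d²=137 > ρ²=29 → inactive
F = F_att + ΣF_rep = (-2.9800,-2.5600)
p' = p + 1/20·F = (-1.1490,11.8720)

Fx=-2.9800 Fy=-2.5600 x'=-1.1490 y'=11.8720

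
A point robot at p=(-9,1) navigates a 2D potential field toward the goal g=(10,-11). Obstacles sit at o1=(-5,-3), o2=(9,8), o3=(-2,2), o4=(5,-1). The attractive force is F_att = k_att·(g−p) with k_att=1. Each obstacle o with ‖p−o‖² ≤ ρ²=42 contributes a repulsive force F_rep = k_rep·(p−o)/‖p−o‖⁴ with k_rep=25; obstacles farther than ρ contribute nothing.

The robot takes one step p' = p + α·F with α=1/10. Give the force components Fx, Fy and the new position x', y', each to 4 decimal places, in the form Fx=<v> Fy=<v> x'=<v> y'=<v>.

F_att = 1·(g−p) = 1·(19,-12) = (19.0000,-12.0000)
o1: d²=32 ≤ ρ²=42; F_rep = 25·(-4,4)/32² = (-0.0977,0.0977)
o2: d²=373 > ρ²=42 → inactive
o3: d²=50 > ρ²=42 → inactive
o4: d²=200 > ρ²=42 → inactive
F = F_att + ΣF_rep = (18.9023,-11.9023)
p' = p + 1/10·F = (-7.1098,-0.1902)

Fx=18.9023 Fy=-11.9023 x'=-7.1098 y'=-0.1902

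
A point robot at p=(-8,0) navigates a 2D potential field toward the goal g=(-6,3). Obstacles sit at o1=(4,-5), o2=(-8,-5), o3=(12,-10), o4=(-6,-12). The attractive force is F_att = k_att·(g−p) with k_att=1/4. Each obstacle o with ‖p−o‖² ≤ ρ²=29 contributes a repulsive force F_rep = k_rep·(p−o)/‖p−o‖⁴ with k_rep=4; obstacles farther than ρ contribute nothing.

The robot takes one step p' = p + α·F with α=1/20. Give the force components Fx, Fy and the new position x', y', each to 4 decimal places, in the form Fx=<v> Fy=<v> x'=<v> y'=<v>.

Fx=0.5000 Fy=0.7820 x'=-7.9750 y'=0.0391

F_att = 1/4·(g−p) = 1/4·(2,3) = (0.5000,0.7500)
o1: d²=169 > ρ²=29 → inactive
o2: d²=25 ≤ ρ²=29; F_rep = 4·(0,5)/25² = (0.0000,0.0320)
o3: d²=500 > ρ²=29 → inactive
o4: d²=148 > ρ²=29 → inactive
F = F_att + ΣF_rep = (0.5000,0.7820)
p' = p + 1/20·F = (-7.9750,0.0391)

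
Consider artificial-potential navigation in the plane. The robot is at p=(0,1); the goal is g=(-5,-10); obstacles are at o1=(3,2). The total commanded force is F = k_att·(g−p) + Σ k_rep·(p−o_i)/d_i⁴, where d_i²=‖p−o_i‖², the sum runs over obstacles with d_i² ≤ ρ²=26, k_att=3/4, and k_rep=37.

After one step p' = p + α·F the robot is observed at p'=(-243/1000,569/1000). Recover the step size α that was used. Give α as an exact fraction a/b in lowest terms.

F_att = 3/4·(g−p) = 3/4·(-5,-11) = (-3.7500,-8.2500)
o1: d²=10 ≤ ρ²=26; F_rep = 37·(-3,-1)/10² = (-1.1100,-0.3700)
F = F_att + ΣF_rep = (-4.8600,-8.6200)
Δp = p'−p = (-0.2430,-0.4310); α = Δx/Fx = (-243/1000) / (-243/50) = 1/20
check: Δy/Fy = (-431/1000) / (-431/50) = 1/20 ✓

α = 1/20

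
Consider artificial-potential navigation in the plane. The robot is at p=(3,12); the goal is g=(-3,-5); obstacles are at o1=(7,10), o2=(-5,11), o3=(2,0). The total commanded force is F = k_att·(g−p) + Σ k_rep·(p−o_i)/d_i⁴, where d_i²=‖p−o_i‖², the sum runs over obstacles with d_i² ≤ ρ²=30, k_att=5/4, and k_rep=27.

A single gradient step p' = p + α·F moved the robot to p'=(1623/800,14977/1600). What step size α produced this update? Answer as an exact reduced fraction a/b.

α = 1/8

F_att = 5/4·(g−p) = 5/4·(-6,-17) = (-7.5000,-21.2500)
o1: d²=20 ≤ ρ²=30; F_rep = 27·(-4,2)/20² = (-0.2700,0.1350)
o2: d²=65 > ρ²=30 → inactive
o3: d²=145 > ρ²=30 → inactive
F = F_att + ΣF_rep = (-7.7700,-21.1150)
Δp = p'−p = (-0.9712,-2.6394); α = Δx/Fx = (-777/800) / (-777/100) = 1/8
check: Δy/Fy = (-4223/1600) / (-4223/200) = 1/8 ✓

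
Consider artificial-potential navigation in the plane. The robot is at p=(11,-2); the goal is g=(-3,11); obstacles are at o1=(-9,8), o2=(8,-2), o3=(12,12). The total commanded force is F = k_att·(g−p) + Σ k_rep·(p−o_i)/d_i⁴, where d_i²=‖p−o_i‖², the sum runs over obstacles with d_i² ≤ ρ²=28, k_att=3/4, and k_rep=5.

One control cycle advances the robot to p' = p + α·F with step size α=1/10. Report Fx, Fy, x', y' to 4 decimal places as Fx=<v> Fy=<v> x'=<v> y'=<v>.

F_att = 3/4·(g−p) = 3/4·(-14,13) = (-10.5000,9.7500)
o1: d²=500 > ρ²=28 → inactive
o2: d²=9 ≤ ρ²=28; F_rep = 5·(3,0)/9² = (0.1852,0.0000)
o3: d²=197 > ρ²=28 → inactive
F = F_att + ΣF_rep = (-10.3148,9.7500)
p' = p + 1/10·F = (9.9685,-1.0250)

Fx=-10.3148 Fy=9.7500 x'=9.9685 y'=-1.0250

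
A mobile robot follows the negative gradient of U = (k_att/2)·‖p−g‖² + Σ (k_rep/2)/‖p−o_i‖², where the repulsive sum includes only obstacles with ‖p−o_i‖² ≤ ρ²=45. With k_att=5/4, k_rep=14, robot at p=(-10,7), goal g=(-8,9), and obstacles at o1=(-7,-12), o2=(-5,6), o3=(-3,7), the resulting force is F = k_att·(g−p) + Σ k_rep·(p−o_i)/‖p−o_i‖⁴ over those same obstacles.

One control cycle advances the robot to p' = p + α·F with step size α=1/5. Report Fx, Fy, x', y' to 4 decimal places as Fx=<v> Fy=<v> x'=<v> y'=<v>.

F_att = 5/4·(g−p) = 5/4·(2,2) = (2.5000,2.5000)
o1: d²=370 > ρ²=45 → inactive
o2: d²=26 ≤ ρ²=45; F_rep = 14·(-5,1)/26² = (-0.1036,0.0207)
o3: d²=49 > ρ²=45 → inactive
F = F_att + ΣF_rep = (2.3964,2.5207)
p' = p + 1/5·F = (-9.5207,7.5041)

Fx=2.3964 Fy=2.5207 x'=-9.5207 y'=7.5041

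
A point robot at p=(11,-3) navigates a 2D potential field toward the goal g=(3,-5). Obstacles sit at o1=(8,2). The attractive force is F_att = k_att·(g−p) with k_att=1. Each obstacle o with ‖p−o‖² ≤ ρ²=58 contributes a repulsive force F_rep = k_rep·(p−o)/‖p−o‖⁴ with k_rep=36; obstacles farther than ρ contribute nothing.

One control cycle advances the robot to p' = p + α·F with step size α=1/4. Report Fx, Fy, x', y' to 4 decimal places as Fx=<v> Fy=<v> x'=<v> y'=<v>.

F_att = 1·(g−p) = 1·(-8,-2) = (-8.0000,-2.0000)
o1: d²=34 ≤ ρ²=58; F_rep = 36·(3,-5)/34² = (0.0934,-0.1557)
F = F_att + ΣF_rep = (-7.9066,-2.1557)
p' = p + 1/4·F = (9.0234,-3.5389)

Fx=-7.9066 Fy=-2.1557 x'=9.0234 y'=-3.5389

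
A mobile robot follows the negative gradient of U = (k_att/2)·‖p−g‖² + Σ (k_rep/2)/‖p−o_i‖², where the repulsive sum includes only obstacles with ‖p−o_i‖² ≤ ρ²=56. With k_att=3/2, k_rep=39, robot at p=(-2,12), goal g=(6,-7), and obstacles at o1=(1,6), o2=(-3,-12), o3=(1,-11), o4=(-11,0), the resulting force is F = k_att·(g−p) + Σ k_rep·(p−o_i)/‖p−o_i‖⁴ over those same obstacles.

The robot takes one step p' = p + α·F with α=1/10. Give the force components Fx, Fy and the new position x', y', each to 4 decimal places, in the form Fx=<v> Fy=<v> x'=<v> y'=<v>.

Fx=11.9422 Fy=-28.3844 x'=-0.8058 y'=9.1616

F_att = 3/2·(g−p) = 3/2·(8,-19) = (12.0000,-28.5000)
o1: d²=45 ≤ ρ²=56; F_rep = 39·(-3,6)/45² = (-0.0578,0.1156)
o2: d²=577 > ρ²=56 → inactive
o3: d²=538 > ρ²=56 → inactive
o4: d²=225 > ρ²=56 → inactive
F = F_att + ΣF_rep = (11.9422,-28.3844)
p' = p + 1/10·F = (-0.8058,9.1616)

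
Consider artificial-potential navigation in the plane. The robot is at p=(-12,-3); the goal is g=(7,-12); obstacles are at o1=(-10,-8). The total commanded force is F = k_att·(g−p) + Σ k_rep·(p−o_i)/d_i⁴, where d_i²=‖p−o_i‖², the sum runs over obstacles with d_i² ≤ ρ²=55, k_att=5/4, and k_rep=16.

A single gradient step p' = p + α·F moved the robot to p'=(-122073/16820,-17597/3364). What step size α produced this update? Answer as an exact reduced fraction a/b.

F_att = 5/4·(g−p) = 5/4·(19,-9) = (23.7500,-11.2500)
o1: d²=29 ≤ ρ²=55; F_rep = 16·(-2,5)/29² = (-0.0380,0.0951)
F = F_att + ΣF_rep = (23.7120,-11.1549)
Δp = p'−p = (4.7424,-2.2310); α = Δx/Fx = (79767/16820) / (79767/3364) = 1/5
check: Δy/Fy = (-7505/3364) / (-37525/3364) = 1/5 ✓

α = 1/5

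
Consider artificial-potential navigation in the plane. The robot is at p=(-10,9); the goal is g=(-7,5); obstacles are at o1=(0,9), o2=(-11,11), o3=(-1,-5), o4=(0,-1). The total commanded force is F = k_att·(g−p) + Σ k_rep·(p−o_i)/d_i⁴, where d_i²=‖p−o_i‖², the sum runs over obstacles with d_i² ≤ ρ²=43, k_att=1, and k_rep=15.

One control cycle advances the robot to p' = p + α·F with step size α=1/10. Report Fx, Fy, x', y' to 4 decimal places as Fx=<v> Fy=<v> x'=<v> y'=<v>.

Fx=3.6000 Fy=-5.2000 x'=-9.6400 y'=8.4800

F_att = 1·(g−p) = 1·(3,-4) = (3.0000,-4.0000)
o1: d²=100 > ρ²=43 → inactive
o2: d²=5 ≤ ρ²=43; F_rep = 15·(1,-2)/5² = (0.6000,-1.2000)
o3: d²=277 > ρ²=43 → inactive
o4: d²=200 > ρ²=43 → inactive
F = F_att + ΣF_rep = (3.6000,-5.2000)
p' = p + 1/10·F = (-9.6400,8.4800)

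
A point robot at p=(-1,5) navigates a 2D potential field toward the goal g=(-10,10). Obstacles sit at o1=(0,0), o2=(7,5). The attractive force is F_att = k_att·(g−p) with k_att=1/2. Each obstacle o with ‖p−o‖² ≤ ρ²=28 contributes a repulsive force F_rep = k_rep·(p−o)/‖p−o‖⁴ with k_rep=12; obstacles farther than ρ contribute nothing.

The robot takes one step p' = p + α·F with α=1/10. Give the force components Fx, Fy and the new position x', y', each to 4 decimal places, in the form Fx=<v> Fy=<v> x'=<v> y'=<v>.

Fx=-4.5178 Fy=2.5888 x'=-1.4518 y'=5.2589

F_att = 1/2·(g−p) = 1/2·(-9,5) = (-4.5000,2.5000)
o1: d²=26 ≤ ρ²=28; F_rep = 12·(-1,5)/26² = (-0.0178,0.0888)
o2: d²=64 > ρ²=28 → inactive
F = F_att + ΣF_rep = (-4.5178,2.5888)
p' = p + 1/10·F = (-1.4518,5.2589)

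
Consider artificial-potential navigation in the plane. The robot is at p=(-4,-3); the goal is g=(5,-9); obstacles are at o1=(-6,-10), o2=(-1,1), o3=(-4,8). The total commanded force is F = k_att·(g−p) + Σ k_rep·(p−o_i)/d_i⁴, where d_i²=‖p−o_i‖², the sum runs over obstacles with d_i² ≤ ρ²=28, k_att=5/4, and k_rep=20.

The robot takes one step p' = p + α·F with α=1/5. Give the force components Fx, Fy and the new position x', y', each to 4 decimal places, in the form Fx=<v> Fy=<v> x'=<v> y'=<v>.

F_att = 5/4·(g−p) = 5/4·(9,-6) = (11.2500,-7.5000)
o1: d²=53 > ρ²=28 → inactive
o2: d²=25 ≤ ρ²=28; F_rep = 20·(-3,-4)/25² = (-0.0960,-0.1280)
o3: d²=121 > ρ²=28 → inactive
F = F_att + ΣF_rep = (11.1540,-7.6280)
p' = p + 1/5·F = (-1.7692,-4.5256)

Fx=11.1540 Fy=-7.6280 x'=-1.7692 y'=-4.5256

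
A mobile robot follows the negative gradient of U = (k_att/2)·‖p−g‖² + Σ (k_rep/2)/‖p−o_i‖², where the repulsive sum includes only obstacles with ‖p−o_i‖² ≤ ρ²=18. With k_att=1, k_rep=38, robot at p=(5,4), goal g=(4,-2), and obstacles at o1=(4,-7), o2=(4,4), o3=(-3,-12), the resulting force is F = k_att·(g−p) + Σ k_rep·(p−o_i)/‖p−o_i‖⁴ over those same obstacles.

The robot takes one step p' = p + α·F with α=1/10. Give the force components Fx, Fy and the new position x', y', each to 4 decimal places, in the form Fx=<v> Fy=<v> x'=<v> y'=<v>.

Fx=37.0000 Fy=-6.0000 x'=8.7000 y'=3.4000

F_att = 1·(g−p) = 1·(-1,-6) = (-1.0000,-6.0000)
o1: d²=122 > ρ²=18 → inactive
o2: d²=1 ≤ ρ²=18; F_rep = 38·(1,0)/1² = (38.0000,0.0000)
o3: d²=320 > ρ²=18 → inactive
F = F_att + ΣF_rep = (37.0000,-6.0000)
p' = p + 1/10·F = (8.7000,3.4000)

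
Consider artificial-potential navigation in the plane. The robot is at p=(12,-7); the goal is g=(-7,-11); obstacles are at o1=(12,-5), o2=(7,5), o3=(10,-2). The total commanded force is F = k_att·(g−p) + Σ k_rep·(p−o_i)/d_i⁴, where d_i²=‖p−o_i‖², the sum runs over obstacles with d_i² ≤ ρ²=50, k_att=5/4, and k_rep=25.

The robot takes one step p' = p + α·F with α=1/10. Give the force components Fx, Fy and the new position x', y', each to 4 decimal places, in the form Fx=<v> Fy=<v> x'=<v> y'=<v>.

Fx=-23.6905 Fy=-8.2736 x'=9.6309 y'=-7.8274

F_att = 5/4·(g−p) = 5/4·(-19,-4) = (-23.7500,-5.0000)
o1: d²=4 ≤ ρ²=50; F_rep = 25·(0,-2)/4² = (0.0000,-3.1250)
o2: d²=169 > ρ²=50 → inactive
o3: d²=29 ≤ ρ²=50; F_rep = 25·(2,-5)/29² = (0.0595,-0.1486)
F = F_att + ΣF_rep = (-23.6905,-8.2736)
p' = p + 1/10·F = (9.6309,-7.8274)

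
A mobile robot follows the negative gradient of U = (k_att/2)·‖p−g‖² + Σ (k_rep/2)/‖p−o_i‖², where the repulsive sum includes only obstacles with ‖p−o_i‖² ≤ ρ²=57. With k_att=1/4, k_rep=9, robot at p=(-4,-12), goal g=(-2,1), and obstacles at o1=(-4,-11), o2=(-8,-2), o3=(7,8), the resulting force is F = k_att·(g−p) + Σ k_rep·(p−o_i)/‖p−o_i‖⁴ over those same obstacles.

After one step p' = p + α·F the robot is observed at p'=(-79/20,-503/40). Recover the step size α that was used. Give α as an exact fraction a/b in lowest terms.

α = 1/10

F_att = 1/4·(g−p) = 1/4·(2,13) = (0.5000,3.2500)
o1: d²=1 ≤ ρ²=57; F_rep = 9·(0,-1)/1² = (0.0000,-9.0000)
o2: d²=116 > ρ²=57 → inactive
o3: d²=521 > ρ²=57 → inactive
F = F_att + ΣF_rep = (0.5000,-5.7500)
Δp = p'−p = (0.0500,-0.5750); α = Δx/Fx = (1/20) / (1/2) = 1/10
check: Δy/Fy = (-23/40) / (-23/4) = 1/10 ✓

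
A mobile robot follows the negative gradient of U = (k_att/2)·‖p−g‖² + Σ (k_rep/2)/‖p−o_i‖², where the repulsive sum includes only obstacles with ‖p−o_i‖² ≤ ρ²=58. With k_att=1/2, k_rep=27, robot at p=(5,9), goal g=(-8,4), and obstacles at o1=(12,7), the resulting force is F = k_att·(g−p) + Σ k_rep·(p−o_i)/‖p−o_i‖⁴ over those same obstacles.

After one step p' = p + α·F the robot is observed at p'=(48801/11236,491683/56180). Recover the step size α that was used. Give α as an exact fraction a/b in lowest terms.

F_att = 1/2·(g−p) = 1/2·(-13,-5) = (-6.5000,-2.5000)
o1: d²=53 ≤ ρ²=58; F_rep = 27·(-7,2)/53² = (-0.0673,0.0192)
F = F_att + ΣF_rep = (-6.5673,-2.4808)
Δp = p'−p = (-0.6567,-0.2481); α = Δx/Fx = (-7379/11236) / (-36895/5618) = 1/10
check: Δy/Fy = (-13937/56180) / (-13937/5618) = 1/10 ✓

α = 1/10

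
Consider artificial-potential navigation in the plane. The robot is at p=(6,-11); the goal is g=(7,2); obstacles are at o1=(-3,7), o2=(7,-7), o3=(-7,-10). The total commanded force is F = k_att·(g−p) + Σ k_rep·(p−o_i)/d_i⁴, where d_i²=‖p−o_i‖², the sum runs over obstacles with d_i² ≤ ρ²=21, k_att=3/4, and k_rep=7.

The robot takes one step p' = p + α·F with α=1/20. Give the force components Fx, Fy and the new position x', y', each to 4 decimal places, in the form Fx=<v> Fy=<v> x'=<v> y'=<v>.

Fx=0.7258 Fy=9.6531 x'=6.0363 y'=-10.5173

F_att = 3/4·(g−p) = 3/4·(1,13) = (0.7500,9.7500)
o1: d²=405 > ρ²=21 → inactive
o2: d²=17 ≤ ρ²=21; F_rep = 7·(-1,-4)/17² = (-0.0242,-0.0969)
o3: d²=170 > ρ²=21 → inactive
F = F_att + ΣF_rep = (0.7258,9.6531)
p' = p + 1/20·F = (6.0363,-10.5173)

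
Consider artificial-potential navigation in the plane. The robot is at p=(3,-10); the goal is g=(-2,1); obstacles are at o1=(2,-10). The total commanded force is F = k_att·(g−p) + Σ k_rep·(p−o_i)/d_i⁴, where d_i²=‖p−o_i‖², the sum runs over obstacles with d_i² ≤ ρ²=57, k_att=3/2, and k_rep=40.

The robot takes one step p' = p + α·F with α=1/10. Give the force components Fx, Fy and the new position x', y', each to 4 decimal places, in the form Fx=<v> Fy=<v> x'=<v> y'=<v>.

F_att = 3/2·(g−p) = 3/2·(-5,11) = (-7.5000,16.5000)
o1: d²=1 ≤ ρ²=57; F_rep = 40·(1,0)/1² = (40.0000,0.0000)
F = F_att + ΣF_rep = (32.5000,16.5000)
p' = p + 1/10·F = (6.2500,-8.3500)

Fx=32.5000 Fy=16.5000 x'=6.2500 y'=-8.3500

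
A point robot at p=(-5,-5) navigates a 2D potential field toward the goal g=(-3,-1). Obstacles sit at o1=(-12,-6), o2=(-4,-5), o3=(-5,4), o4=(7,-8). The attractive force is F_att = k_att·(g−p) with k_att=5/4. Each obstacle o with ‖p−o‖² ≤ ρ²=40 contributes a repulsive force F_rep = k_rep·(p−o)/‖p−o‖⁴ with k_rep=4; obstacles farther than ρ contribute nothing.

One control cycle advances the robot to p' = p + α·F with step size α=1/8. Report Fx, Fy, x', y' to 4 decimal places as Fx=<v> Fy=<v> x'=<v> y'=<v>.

F_att = 5/4·(g−p) = 5/4·(2,4) = (2.5000,5.0000)
o1: d²=50 > ρ²=40 → inactive
o2: d²=1 ≤ ρ²=40; F_rep = 4·(-1,0)/1² = (-4.0000,0.0000)
o3: d²=81 > ρ²=40 → inactive
o4: d²=153 > ρ²=40 → inactive
F = F_att + ΣF_rep = (-1.5000,5.0000)
p' = p + 1/8·F = (-5.1875,-4.3750)

Fx=-1.5000 Fy=5.0000 x'=-5.1875 y'=-4.3750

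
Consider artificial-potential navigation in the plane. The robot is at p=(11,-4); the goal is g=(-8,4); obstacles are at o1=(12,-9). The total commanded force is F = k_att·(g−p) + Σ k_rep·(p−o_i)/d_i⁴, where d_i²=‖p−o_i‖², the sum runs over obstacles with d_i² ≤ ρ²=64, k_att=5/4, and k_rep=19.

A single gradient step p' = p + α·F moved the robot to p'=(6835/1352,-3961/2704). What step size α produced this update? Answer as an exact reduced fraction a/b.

F_att = 5/4·(g−p) = 5/4·(-19,8) = (-23.7500,10.0000)
o1: d²=26 ≤ ρ²=64; F_rep = 19·(-1,5)/26² = (-0.0281,0.1405)
F = F_att + ΣF_rep = (-23.7781,10.1405)
Δp = p'−p = (-5.9445,2.5351); α = Δx/Fx = (-8037/1352) / (-8037/338) = 1/4
check: Δy/Fy = (6855/2704) / (6855/676) = 1/4 ✓

α = 1/4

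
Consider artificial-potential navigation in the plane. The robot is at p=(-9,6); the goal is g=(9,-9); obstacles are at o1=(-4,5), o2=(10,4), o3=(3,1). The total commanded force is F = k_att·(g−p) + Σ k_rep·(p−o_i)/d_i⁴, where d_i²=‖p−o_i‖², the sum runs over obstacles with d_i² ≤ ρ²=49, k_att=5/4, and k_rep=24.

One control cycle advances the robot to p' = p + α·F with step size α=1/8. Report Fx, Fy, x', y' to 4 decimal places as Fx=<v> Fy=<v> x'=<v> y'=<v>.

Fx=22.3225 Fy=-18.7145 x'=-6.2097 y'=3.6607

F_att = 5/4·(g−p) = 5/4·(18,-15) = (22.5000,-18.7500)
o1: d²=26 ≤ ρ²=49; F_rep = 24·(-5,1)/26² = (-0.1775,0.0355)
o2: d²=365 > ρ²=49 → inactive
o3: d²=169 > ρ²=49 → inactive
F = F_att + ΣF_rep = (22.3225,-18.7145)
p' = p + 1/8·F = (-6.2097,3.6607)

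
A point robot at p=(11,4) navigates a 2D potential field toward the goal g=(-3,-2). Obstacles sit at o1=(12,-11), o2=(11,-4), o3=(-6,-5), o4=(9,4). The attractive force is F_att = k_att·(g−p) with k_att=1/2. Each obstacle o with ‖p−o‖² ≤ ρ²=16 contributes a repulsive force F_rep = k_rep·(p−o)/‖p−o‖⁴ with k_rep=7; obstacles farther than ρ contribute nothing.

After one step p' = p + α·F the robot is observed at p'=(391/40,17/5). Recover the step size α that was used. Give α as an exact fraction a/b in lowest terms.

α = 1/5

F_att = 1/2·(g−p) = 1/2·(-14,-6) = (-7.0000,-3.0000)
o1: d²=226 > ρ²=16 → inactive
o2: d²=64 > ρ²=16 → inactive
o3: d²=370 > ρ²=16 → inactive
o4: d²=4 ≤ ρ²=16; F_rep = 7·(2,0)/4² = (0.8750,0.0000)
F = F_att + ΣF_rep = (-6.1250,-3.0000)
Δp = p'−p = (-1.2250,-0.6000); α = Δx/Fx = (-49/40) / (-49/8) = 1/5
check: Δy/Fy = (-3/5) / (-3) = 1/5 ✓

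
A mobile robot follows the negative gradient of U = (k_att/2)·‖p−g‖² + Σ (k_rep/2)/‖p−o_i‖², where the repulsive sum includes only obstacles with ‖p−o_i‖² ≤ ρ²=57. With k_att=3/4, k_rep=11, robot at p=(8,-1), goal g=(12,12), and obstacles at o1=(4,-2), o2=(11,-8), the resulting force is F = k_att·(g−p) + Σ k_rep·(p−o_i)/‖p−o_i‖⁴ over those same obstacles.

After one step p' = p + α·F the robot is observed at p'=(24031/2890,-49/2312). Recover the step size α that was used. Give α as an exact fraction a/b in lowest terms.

F_att = 3/4·(g−p) = 3/4·(4,13) = (3.0000,9.7500)
o1: d²=17 ≤ ρ²=57; F_rep = 11·(4,1)/17² = (0.1522,0.0381)
o2: d²=58 > ρ²=57 → inactive
F = F_att + ΣF_rep = (3.1522,9.7881)
Δp = p'−p = (0.3152,0.9788); α = Δx/Fx = (911/2890) / (911/289) = 1/10
check: Δy/Fy = (2263/2312) / (11315/1156) = 1/10 ✓

α = 1/10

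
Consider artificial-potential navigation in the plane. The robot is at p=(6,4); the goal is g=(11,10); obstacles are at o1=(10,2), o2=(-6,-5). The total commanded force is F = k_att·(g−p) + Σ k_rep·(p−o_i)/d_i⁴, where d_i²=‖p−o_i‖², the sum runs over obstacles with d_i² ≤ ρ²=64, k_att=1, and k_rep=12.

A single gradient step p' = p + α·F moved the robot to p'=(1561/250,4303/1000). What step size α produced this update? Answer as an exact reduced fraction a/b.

F_att = 1·(g−p) = 1·(5,6) = (5.0000,6.0000)
o1: d²=20 ≤ ρ²=64; F_rep = 12·(-4,2)/20² = (-0.1200,0.0600)
o2: d²=225 > ρ²=64 → inactive
F = F_att + ΣF_rep = (4.8800,6.0600)
Δp = p'−p = (0.2440,0.3030); α = Δx/Fx = (61/250) / (122/25) = 1/20
check: Δy/Fy = (303/1000) / (303/50) = 1/20 ✓

α = 1/20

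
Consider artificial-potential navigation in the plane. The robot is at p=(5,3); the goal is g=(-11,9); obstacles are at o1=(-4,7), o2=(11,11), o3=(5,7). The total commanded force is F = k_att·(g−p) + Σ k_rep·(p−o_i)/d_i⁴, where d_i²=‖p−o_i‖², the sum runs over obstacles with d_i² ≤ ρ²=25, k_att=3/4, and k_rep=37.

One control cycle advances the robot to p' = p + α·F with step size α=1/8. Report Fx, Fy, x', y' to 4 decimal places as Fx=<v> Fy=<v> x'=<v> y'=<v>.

Fx=-12.0000 Fy=3.9219 x'=3.5000 y'=3.4902

F_att = 3/4·(g−p) = 3/4·(-16,6) = (-12.0000,4.5000)
o1: d²=97 > ρ²=25 → inactive
o2: d²=100 > ρ²=25 → inactive
o3: d²=16 ≤ ρ²=25; F_rep = 37·(0,-4)/16² = (0.0000,-0.5781)
F = F_att + ΣF_rep = (-12.0000,3.9219)
p' = p + 1/8·F = (3.5000,3.4902)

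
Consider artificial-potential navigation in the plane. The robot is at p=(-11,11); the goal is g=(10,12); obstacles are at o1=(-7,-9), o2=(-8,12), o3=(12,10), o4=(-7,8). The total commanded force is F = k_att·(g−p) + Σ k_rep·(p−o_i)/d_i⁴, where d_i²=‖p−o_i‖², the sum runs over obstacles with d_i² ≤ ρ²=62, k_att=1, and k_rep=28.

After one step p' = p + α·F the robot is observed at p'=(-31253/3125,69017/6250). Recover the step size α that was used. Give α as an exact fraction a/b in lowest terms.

F_att = 1·(g−p) = 1·(21,1) = (21.0000,1.0000)
o1: d²=416 > ρ²=62 → inactive
o2: d²=10 ≤ ρ²=62; F_rep = 28·(-3,-1)/10² = (-0.8400,-0.2800)
o3: d²=530 > ρ²=62 → inactive
o4: d²=25 ≤ ρ²=62; F_rep = 28·(-4,3)/25² = (-0.1792,0.1344)
F = F_att + ΣF_rep = (19.9808,0.8544)
Δp = p'−p = (0.9990,0.0427); α = Δx/Fx = (3122/3125) / (12488/625) = 1/20
check: Δy/Fy = (267/6250) / (534/625) = 1/20 ✓

α = 1/20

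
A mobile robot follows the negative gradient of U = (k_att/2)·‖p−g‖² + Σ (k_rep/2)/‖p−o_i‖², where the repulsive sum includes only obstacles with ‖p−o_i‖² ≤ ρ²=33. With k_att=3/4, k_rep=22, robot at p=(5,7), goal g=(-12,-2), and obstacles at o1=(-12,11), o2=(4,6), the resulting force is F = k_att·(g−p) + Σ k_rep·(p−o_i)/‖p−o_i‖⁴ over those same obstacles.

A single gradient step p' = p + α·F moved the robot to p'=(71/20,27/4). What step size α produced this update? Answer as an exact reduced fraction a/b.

α = 1/5

F_att = 3/4·(g−p) = 3/4·(-17,-9) = (-12.7500,-6.7500)
o1: d²=305 > ρ²=33 → inactive
o2: d²=2 ≤ ρ²=33; F_rep = 22·(1,1)/2² = (5.5000,5.5000)
F = F_att + ΣF_rep = (-7.2500,-1.2500)
Δp = p'−p = (-1.4500,-0.2500); α = Δx/Fx = (-29/20) / (-29/4) = 1/5
check: Δy/Fy = (-1/4) / (-5/4) = 1/5 ✓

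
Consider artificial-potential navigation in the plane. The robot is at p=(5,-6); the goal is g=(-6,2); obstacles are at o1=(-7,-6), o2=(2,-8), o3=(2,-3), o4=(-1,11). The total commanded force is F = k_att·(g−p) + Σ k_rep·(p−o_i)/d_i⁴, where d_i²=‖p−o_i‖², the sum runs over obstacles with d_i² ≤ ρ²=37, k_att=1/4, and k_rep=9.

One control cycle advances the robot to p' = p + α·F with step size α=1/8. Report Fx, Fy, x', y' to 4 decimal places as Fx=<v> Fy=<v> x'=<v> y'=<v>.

F_att = 1/4·(g−p) = 1/4·(-11,8) = (-2.7500,2.0000)
o1: d²=144 > ρ²=37 → inactive
o2: d²=13 ≤ ρ²=37; F_rep = 9·(3,2)/13² = (0.1598,0.1065)
o3: d²=18 ≤ ρ²=37; F_rep = 9·(3,-3)/18² = (0.0833,-0.0833)
o4: d²=325 > ρ²=37 → inactive
F = F_att + ΣF_rep = (-2.5069,2.0232)
p' = p + 1/8·F = (4.6866,-5.7471)

Fx=-2.5069 Fy=2.0232 x'=4.6866 y'=-5.7471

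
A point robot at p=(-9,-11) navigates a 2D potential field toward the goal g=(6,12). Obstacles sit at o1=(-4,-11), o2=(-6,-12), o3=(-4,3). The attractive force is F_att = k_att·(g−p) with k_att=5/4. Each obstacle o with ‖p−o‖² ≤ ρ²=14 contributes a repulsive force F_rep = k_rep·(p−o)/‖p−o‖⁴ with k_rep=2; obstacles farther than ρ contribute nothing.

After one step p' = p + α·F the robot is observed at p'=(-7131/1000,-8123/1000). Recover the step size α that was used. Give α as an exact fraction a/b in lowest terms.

α = 1/10

F_att = 5/4·(g−p) = 5/4·(15,23) = (18.7500,28.7500)
o1: d²=25 > ρ²=14 → inactive
o2: d²=10 ≤ ρ²=14; F_rep = 2·(-3,1)/10² = (-0.0600,0.0200)
o3: d²=221 > ρ²=14 → inactive
F = F_att + ΣF_rep = (18.6900,28.7700)
Δp = p'−p = (1.8690,2.8770); α = Δx/Fx = (1869/1000) / (1869/100) = 1/10
check: Δy/Fy = (2877/1000) / (2877/100) = 1/10 ✓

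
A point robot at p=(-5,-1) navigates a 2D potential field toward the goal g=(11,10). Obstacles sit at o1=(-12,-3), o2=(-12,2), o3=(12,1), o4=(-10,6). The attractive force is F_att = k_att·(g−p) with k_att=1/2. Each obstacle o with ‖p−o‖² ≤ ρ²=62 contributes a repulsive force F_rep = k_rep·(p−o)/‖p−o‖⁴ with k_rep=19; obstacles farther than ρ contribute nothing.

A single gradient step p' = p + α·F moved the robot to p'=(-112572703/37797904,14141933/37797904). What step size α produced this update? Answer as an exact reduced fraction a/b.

α = 1/4

F_att = 1/2·(g−p) = 1/2·(16,11) = (8.0000,5.5000)
o1: d²=53 ≤ ρ²=62; F_rep = 19·(7,2)/53² = (0.0473,0.0135)
o2: d²=58 ≤ ρ²=62; F_rep = 19·(7,-3)/58² = (0.0395,-0.0169)
o3: d²=293 > ρ²=62 → inactive
o4: d²=74 > ρ²=62 → inactive
F = F_att + ΣF_rep = (8.0869,5.4966)
Δp = p'−p = (2.0217,1.3741); α = Δx/Fx = (76416817/37797904) / (76416817/9449476) = 1/4
check: Δy/Fy = (51939837/37797904) / (51939837/9449476) = 1/4 ✓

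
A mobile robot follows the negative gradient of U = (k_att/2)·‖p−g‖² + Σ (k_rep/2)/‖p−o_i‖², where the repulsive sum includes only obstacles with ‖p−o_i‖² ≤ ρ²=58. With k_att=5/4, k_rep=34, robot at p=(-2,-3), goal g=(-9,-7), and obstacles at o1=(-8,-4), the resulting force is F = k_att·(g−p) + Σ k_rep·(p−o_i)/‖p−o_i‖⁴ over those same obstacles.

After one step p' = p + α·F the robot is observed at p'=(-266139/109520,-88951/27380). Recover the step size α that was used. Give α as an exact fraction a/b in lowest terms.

α = 1/20

F_att = 5/4·(g−p) = 5/4·(-7,-4) = (-8.7500,-5.0000)
o1: d²=37 ≤ ρ²=58; F_rep = 34·(6,1)/37² = (0.1490,0.0248)
F = F_att + ΣF_rep = (-8.6010,-4.9752)
Δp = p'−p = (-0.4300,-0.2488); α = Δx/Fx = (-47099/109520) / (-47099/5476) = 1/20
check: Δy/Fy = (-6811/27380) / (-6811/1369) = 1/20 ✓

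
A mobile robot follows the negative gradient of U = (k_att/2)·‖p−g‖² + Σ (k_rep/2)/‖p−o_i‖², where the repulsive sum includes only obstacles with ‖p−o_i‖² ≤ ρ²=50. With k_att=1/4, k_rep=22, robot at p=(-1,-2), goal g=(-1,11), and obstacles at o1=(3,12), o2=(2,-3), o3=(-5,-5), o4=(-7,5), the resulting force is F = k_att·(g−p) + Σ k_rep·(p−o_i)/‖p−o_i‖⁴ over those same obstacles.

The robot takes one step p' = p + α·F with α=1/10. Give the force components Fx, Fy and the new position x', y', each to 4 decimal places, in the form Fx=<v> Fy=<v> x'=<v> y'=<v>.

F_att = 1/4·(g−p) = 1/4·(0,13) = (0.0000,3.2500)
o1: d²=212 > ρ²=50 → inactive
o2: d²=10 ≤ ρ²=50; F_rep = 22·(-3,1)/10² = (-0.6600,0.2200)
o3: d²=25 ≤ ρ²=50; F_rep = 22·(4,3)/25² = (0.1408,0.1056)
o4: d²=85 > ρ²=50 → inactive
F = F_att + ΣF_rep = (-0.5192,3.5756)
p' = p + 1/10·F = (-1.0519,-1.6424)

Fx=-0.5192 Fy=3.5756 x'=-1.0519 y'=-1.6424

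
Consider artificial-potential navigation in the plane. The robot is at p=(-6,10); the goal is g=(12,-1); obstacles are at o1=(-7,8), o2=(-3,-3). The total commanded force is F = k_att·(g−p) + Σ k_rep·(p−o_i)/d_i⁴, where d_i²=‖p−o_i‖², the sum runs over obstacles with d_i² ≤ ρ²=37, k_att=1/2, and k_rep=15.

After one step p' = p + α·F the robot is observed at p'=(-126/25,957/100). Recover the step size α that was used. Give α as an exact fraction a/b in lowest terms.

α = 1/10

F_att = 1/2·(g−p) = 1/2·(18,-11) = (9.0000,-5.5000)
o1: d²=5 ≤ ρ²=37; F_rep = 15·(1,2)/5² = (0.6000,1.2000)
o2: d²=178 > ρ²=37 → inactive
F = F_att + ΣF_rep = (9.6000,-4.3000)
Δp = p'−p = (0.9600,-0.4300); α = Δx/Fx = (24/25) / (48/5) = 1/10
check: Δy/Fy = (-43/100) / (-43/10) = 1/10 ✓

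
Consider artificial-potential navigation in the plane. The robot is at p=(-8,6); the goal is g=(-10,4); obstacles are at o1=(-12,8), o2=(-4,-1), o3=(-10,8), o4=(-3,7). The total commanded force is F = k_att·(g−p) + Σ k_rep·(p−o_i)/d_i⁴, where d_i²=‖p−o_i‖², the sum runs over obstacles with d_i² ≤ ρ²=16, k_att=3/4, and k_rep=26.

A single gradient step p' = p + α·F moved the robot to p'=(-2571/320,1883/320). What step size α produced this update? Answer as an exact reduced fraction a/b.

α = 1/20

F_att = 3/4·(g−p) = 3/4·(-2,-2) = (-1.5000,-1.5000)
o1: d²=20 > ρ²=16 → inactive
o2: d²=65 > ρ²=16 → inactive
o3: d²=8 ≤ ρ²=16; F_rep = 26·(2,-2)/8² = (0.8125,-0.8125)
o4: d²=26 > ρ²=16 → inactive
F = F_att + ΣF_rep = (-0.6875,-2.3125)
Δp = p'−p = (-0.0344,-0.1156); α = Δx/Fx = (-11/320) / (-11/16) = 1/20
check: Δy/Fy = (-37/320) / (-37/16) = 1/20 ✓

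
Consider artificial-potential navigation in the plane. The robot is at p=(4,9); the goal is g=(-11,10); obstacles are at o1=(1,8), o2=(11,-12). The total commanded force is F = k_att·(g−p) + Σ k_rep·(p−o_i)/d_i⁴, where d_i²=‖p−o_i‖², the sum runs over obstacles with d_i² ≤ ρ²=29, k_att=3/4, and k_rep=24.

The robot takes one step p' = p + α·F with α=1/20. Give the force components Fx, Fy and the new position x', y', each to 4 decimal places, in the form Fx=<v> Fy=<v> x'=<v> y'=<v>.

Fx=-10.5300 Fy=0.9900 x'=3.4735 y'=9.0495

F_att = 3/4·(g−p) = 3/4·(-15,1) = (-11.2500,0.7500)
o1: d²=10 ≤ ρ²=29; F_rep = 24·(3,1)/10² = (0.7200,0.2400)
o2: d²=490 > ρ²=29 → inactive
F = F_att + ΣF_rep = (-10.5300,0.9900)
p' = p + 1/20·F = (3.4735,9.0495)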